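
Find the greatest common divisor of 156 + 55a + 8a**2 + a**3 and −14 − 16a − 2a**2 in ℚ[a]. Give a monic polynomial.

1

Apply the Euclidean algorithm:
  a**3 + 8a**2 + 55a + 156 = (−(1/2)a)(−2a**2 − 16a − 14) + (48a + 156)
  −2a**2 − 16a − 14 = (−(1/24)a − 19/96)(48a + 156) + (135/8)
  48a + 156 = ((128/45)a + 416/45)(135/8) + (0)
The last nonzero remainder is the constant 135/8, so the polynomials are coprime and gcd = 1.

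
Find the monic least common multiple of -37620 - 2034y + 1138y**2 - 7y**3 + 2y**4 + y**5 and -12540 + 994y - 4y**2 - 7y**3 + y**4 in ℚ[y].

376200 - 17280y - 13414y**2 + 1208y**3 - 27y**4 - 8y**5 + y**6

By polynomial division,
  y**5 + 2y**4 - 7y**3 + 1138y**2 - 2034y - 37620 = (y + 9)(y**4 - 7y**3 - 4y**2 + 994y - 12540) + (60y**3 + 180y**2 + 1560y + 75240)
  y**4 - 7y**3 - 4y**2 + 994y - 12540 = ((1/60)y - 1/6)(60y**3 + 180y**2 + 1560y + 75240) + (0)
Last nonzero remainder: 60y**3 + 180y**2 + 1560y + 75240. Dividing through by 60 gives the monic gcd y**3 + 3y**2 + 26y + 1254.
Then lcm(f, g) = f·g / gcd(f, g); expanding and making the result monic gives the answer.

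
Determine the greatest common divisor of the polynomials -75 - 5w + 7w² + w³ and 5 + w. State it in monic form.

Euclidean algorithm in ℚ[w]:
  w³ + 7w² - 5w - 75 = (w² + 2w - 15)(w + 5) + (0)
The last nonzero remainder w + 5 is already monic.

5 + w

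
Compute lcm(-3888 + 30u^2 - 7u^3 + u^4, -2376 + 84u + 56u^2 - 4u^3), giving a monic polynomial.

Euclidean algorithm in ℚ[u]:
  u^4 - 7u^3 + 30u^2 - 3888 = (-(1/4)u - 7/4)(-4u^3 + 56u^2 + 84u - 2376) + (149u^2 - 447u - 8046)
  -4u^3 + 56u^2 + 84u - 2376 = (-(4/149)u + 44/149)(149u^2 - 447u - 8046) + (0)
Last nonzero remainder: 149u^2 - 447u - 8046. Dividing through by 149 gives the monic gcd u^2 - 3u - 54.
Then lcm(f, g) = f·g / gcd(f, g); expanding and making the result monic gives the answer.

42768 - 3888u - 330u^2 + 107u^3 - 18u^4 + u^5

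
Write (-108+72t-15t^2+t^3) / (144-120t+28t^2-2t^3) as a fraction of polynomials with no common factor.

By polynomial division,
  t^3-15t^2+72t-108 = (-1/2)(-2t^3+28t^2-120t+144) + (-t^2+12t-36)
  -2t^3+28t^2-120t+144 = (2t-4)(-t^2+12t-36) + (0)
Last nonzero remainder: -t^2+12t-36. Dividing through by -1 gives the monic gcd t^2-12t+36.
Cancel t^2-12t+36 from numerator and denominator to get the reduced form.

(3-t)/(-4+2t)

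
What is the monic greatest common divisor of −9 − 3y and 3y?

1

Repeated division with remainder:
  −3y − 9 = (−1)(3y) + (−9)
  3y = (−(1/3)y)(−9) + (0)
The last nonzero remainder is the constant −9, so the polynomials are coprime and gcd = 1.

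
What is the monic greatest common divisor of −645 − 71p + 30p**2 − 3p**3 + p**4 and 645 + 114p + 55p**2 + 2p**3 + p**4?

43 − p + p**2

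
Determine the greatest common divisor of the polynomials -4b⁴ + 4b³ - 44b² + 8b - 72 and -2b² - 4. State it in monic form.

b² + 2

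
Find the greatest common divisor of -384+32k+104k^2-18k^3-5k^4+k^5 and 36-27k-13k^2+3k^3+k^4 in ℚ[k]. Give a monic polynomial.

Euclidean algorithm in ℚ[k]:
  k^5-5k^4-18k^3+104k^2+32k-384 = (k-8)(k^4+3k^3-13k^2-27k+36) + (19k^3+27k^2-220k-96)
  k^4+3k^3-13k^2-27k+36 = ((1/19)k+30/361)(19k^3+27k^2-220k-96) + (-(1323/361)k^2-(1323/361)k+15876/361)
  19k^3+27k^2-220k-96 = (-(6859/1323)k-2888/1323)(-(1323/361)k^2-(1323/361)k+15876/361) + (0)
Last nonzero remainder: -(1323/361)k^2-(1323/361)k+15876/361. Dividing through by -1323/361 gives the monic gcd k^2+k-12.

-12+k+k^2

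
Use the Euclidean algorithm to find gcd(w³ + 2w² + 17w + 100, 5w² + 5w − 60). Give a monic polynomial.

w + 4

By polynomial division,
  w³ + 2w² + 17w + 100 = ((1/5)w + 1/5)(5w² + 5w − 60) + (28w + 112)
  5w² + 5w − 60 = ((5/28)w − 15/28)(28w + 112) + (0)
Last nonzero remainder: 28w + 112. Dividing through by 28 gives the monic gcd w + 4.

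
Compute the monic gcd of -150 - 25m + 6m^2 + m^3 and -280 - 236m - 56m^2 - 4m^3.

Euclidean algorithm in ℚ[m]:
  m^3 + 6m^2 - 25m - 150 = (-1/4)(-4m^3 - 56m^2 - 236m - 280) + (-8m^2 - 84m - 220)
  -4m^3 - 56m^2 - 236m - 280 = ((1/2)m + 7/4)(-8m^2 - 84m - 220) + (21m + 105)
  -8m^2 - 84m - 220 = (-(8/21)m - 44/21)(21m + 105) + (0)
Last nonzero remainder: 21m + 105. Dividing through by 21 gives the monic gcd m + 5.

5 + m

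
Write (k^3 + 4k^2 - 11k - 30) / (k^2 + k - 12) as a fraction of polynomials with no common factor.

(k^2 + 7k + 10)/(k + 4)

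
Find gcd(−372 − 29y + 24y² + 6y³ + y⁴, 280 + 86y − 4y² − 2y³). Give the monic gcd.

Euclidean algorithm in ℚ[y]:
  y⁴ + 6y³ + 24y² − 29y − 372 = (−(1/2)y − 2)(−2y³ − 4y² + 86y + 280) + (59y² + 283y + 188)
  −2y³ − 4y² + 86y + 280 = (−(2/59)y + 330/3481)(59y² + 283y + 188) + ((228160/3481)y + 912640/3481)
  59y² + 283y + 188 = ((205379/228160)y + 163607/228160)((228160/3481)y + 912640/3481) + (0)
Last nonzero remainder: (228160/3481)y + 912640/3481. Dividing through by 228160/3481 gives the monic gcd y + 4.

4 + y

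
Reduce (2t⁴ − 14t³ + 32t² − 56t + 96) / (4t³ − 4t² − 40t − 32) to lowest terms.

(t³ − 3t² + 4t − 12)/(2t² + 6t + 4)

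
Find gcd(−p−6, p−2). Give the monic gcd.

Apply the Euclidean algorithm:
  −p−6 = (−1)(p−2) + (−8)
  p−2 = (−(1/8)p+1/4)(−8) + (0)
The last nonzero remainder is the constant −8, so the polynomials are coprime and gcd = 1.

1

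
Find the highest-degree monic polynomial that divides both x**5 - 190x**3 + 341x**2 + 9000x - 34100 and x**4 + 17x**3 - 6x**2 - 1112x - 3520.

Repeated division with remainder:
  x**5 - 190x**3 + 341x**2 + 9000x - 34100 = (x - 17)(x**4 + 17x**3 - 6x**2 - 1112x - 3520) + (105x**3 + 1351x**2 - 6384x - 93940)
  x**4 + 17x**3 - 6x**2 - 1112x - 3520 = ((1/105)x + 62/1575)(105x**3 + 1351x**2 - 6384x - 93940) + ((364/225)x**2 + (2548/75)x + 8008/45)
  105x**3 + 1351x**2 - 6384x - 93940 = ((3375/52)x - 13725/26)((364/225)x**2 + (2548/75)x + 8008/45) + (0)
Last nonzero remainder: (364/225)x**2 + (2548/75)x + 8008/45. Dividing through by 364/225 gives the monic gcd x**2 + 21x + 110.

x**2 + 21x + 110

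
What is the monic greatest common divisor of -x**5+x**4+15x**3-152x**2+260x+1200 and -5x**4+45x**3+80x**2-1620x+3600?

Repeated division with remainder:
  -x**5+x**4+15x**3-152x**2+260x+1200 = ((1/5)x+8/5)(-5x**4+45x**3+80x**2-1620x+3600) + (-73x**3+44x**2+2132x-4560)
  -5x**4+45x**3+80x**2-1620x+3600 = ((5/73)x-3065/5329)(-73x**3+44x**2+2132x-4560) + (-(217000/5329)x**2-(434000/5329)x+5208000/5329)
  -73x**3+44x**2+2132x-4560 = ((389017/217000)x-101251/21700)(-(217000/5329)x**2-(434000/5329)x+5208000/5329) + (0)
Last nonzero remainder: -(217000/5329)x**2-(434000/5329)x+5208000/5329. Dividing through by -217000/5329 gives the monic gcd x**2+2x-24.

x**2+2x-24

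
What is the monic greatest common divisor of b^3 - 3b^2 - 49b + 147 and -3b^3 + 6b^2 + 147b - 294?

By polynomial division,
  b^3 - 3b^2 - 49b + 147 = (-1/3)(-3b^3 + 6b^2 + 147b - 294) + (-b^2 + 49)
  -3b^3 + 6b^2 + 147b - 294 = (3b - 6)(-b^2 + 49) + (0)
Last nonzero remainder: -b^2 + 49. Dividing through by -1 gives the monic gcd b^2 - 49.

b^2 - 49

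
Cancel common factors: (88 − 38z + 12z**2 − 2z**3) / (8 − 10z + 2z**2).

Euclidean algorithm in ℚ[z]:
  −2z**3 + 12z**2 − 38z + 88 = (−z + 1)(2z**2 − 10z + 8) + (−20z + 80)
  2z**2 − 10z + 8 = (−(1/10)z + 1/10)(−20z + 80) + (0)
Last nonzero remainder: −20z + 80. Dividing through by −20 gives the monic gcd z − 4.
Cancel z − 4 from numerator and denominator to get the reduced form.

(−11 + 2z − z**2)/(−1 + z)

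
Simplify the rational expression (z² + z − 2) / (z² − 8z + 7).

(z + 2)/(z − 7)

Euclidean algorithm in ℚ[z]:
  z² + z − 2 = (z² − 8z + 7) + (9z − 9)
  z² − 8z + 7 = ((1/9)z − 7/9)(9z − 9) + (0)
Last nonzero remainder: 9z − 9. Dividing through by 9 gives the monic gcd z − 1.
Cancel z − 1 from numerator and denominator to get the reduced form.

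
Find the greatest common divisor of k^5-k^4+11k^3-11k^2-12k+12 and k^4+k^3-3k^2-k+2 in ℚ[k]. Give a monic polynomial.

k^3-k^2-k+1

By polynomial division,
  k^5-k^4+11k^3-11k^2-12k+12 = (k-2)(k^4+k^3-3k^2-k+2) + (16k^3-16k^2-16k+16)
  k^4+k^3-3k^2-k+2 = ((1/16)k+1/8)(16k^3-16k^2-16k+16) + (0)
Last nonzero remainder: 16k^3-16k^2-16k+16. Dividing through by 16 gives the monic gcd k^3-k^2-k+1.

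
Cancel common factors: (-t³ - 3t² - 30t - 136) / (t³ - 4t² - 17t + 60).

(-t² + t - 34)/(t² - 8t + 15)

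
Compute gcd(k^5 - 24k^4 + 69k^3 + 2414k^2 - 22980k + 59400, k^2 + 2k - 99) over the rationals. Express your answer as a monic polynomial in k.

k^2 + 2k - 99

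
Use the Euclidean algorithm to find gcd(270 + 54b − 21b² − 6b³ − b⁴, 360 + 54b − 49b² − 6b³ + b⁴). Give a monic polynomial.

−9 + b²

Repeated division with remainder:
  −b⁴ − 6b³ − 21b² + 54b + 270 = (−1)(b⁴ − 6b³ − 49b² + 54b + 360) + (−12b³ − 70b² + 108b + 630)
  b⁴ − 6b³ − 49b² + 54b + 360 = (−(1/12)b + 71/72)(−12b³ − 70b² + 108b + 630) + ((1045/36)b² − 1045/4)
  −12b³ − 70b² + 108b + 630 = (−(432/1045)b − 504/209)((1045/36)b² − 1045/4) + (0)
Last nonzero remainder: (1045/36)b² − 1045/4. Dividing through by 1045/36 gives the monic gcd b² − 9.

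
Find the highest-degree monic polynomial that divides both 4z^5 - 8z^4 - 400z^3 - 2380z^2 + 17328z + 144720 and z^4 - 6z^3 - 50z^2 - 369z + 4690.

Apply the Euclidean algorithm:
  4z^5 - 8z^4 - 400z^3 - 2380z^2 + 17328z + 144720 = (4z + 16)(z^4 - 6z^3 - 50z^2 - 369z + 4690) + (-104z^3 - 104z^2 + 4472z + 69680)
  z^4 - 6z^3 - 50z^2 - 369z + 4690 = (-(1/104)z + 7/104)(-104z^3 - 104z^2 + 4472z + 69680) + (0)
Last nonzero remainder: -104z^3 - 104z^2 + 4472z + 69680. Dividing through by -104 gives the monic gcd z^3 + z^2 - 43z - 670.

z^3 + z^2 - 43z - 670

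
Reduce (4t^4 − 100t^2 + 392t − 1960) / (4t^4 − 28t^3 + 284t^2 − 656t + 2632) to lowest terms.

(t^2 + 2t − 35)/(t^2 − 5t + 47)

Euclidean algorithm in ℚ[t]:
  4t^4 − 100t^2 + 392t − 1960 = (4t^4 − 28t^3 + 284t^2 − 656t + 2632) + (28t^3 − 384t^2 + 1048t − 4592)
  4t^4 − 28t^3 + 284t^2 − 656t + 2632 = ((1/7)t + 47/49)(28t^3 − 384t^2 + 1048t − 4592) + ((24628/49)t^2 − (49256/49)t + 49256/7)
  28t^3 − 384t^2 + 1048t − 4592 = ((343/6157)t − 4018/6157)((24628/49)t^2 − (49256/49)t + 49256/7) + (0)
Last nonzero remainder: (24628/49)t^2 − (49256/49)t + 49256/7. Dividing through by 24628/49 gives the monic gcd t^2 − 2t + 14.
Cancel t^2 − 2t + 14 from numerator and denominator to get the reduced form.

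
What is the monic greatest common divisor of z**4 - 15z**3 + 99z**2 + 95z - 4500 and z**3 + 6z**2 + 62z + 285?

z + 5

Euclidean algorithm in ℚ[z]:
  z**4 - 15z**3 + 99z**2 + 95z - 4500 = (z - 21)(z**3 + 6z**2 + 62z + 285) + (163z**2 + 1112z + 1485)
  z**3 + 6z**2 + 62z + 285 = ((1/163)z - 134/26569)(163z**2 + 1112z + 1485) + ((1554231/26569)z + 7771155/26569)
  163z**2 + 1112z + 1485 = ((4330747/1554231)z + 2630331/518077)((1554231/26569)z + 7771155/26569) + (0)
Last nonzero remainder: (1554231/26569)z + 7771155/26569. Dividing through by 1554231/26569 gives the monic gcd z + 5.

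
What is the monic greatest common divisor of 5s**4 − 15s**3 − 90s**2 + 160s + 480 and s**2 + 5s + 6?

s**2 + 5s + 6

Euclidean algorithm in ℚ[s]:
  5s**4 − 15s**3 − 90s**2 + 160s + 480 = (5s**2 − 40s + 80)(s**2 + 5s + 6) + (0)
The last nonzero remainder s**2 + 5s + 6 is already monic.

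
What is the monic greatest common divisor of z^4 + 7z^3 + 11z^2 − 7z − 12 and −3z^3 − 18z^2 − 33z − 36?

Repeated division with remainder:
  z^4 + 7z^3 + 11z^2 − 7z − 12 = (−(1/3)z − 1/3)(−3z^3 − 18z^2 − 33z − 36) + (−6z^2 − 30z − 24)
  −3z^3 − 18z^2 − 33z − 36 = ((1/2)z + 1/2)(−6z^2 − 30z − 24) + (−6z − 24)
  −6z^2 − 30z − 24 = (z + 1)(−6z − 24) + (0)
Last nonzero remainder: −6z − 24. Dividing through by −6 gives the monic gcd z + 4.

z + 4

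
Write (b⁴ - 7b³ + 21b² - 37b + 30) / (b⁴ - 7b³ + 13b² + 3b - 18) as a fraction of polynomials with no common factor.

Euclidean algorithm in ℚ[b]:
  b⁴ - 7b³ + 21b² - 37b + 30 = (b⁴ - 7b³ + 13b² + 3b - 18) + (8b² - 40b + 48)
  b⁴ - 7b³ + 13b² + 3b - 18 = ((1/8)b² - (1/4)b - 3/8)(8b² - 40b + 48) + (0)
Last nonzero remainder: 8b² - 40b + 48. Dividing through by 8 gives the monic gcd b² - 5b + 6.
Cancel b² - 5b + 6 from numerator and denominator to get the reduced form.

(b² - 2b + 5)/(b² - 2b - 3)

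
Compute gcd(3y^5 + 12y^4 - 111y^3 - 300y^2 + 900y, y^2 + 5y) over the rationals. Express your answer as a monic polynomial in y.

Apply the Euclidean algorithm:
  3y^5 + 12y^4 - 111y^3 - 300y^2 + 900y = (3y^3 - 3y^2 - 96y + 180)(y^2 + 5y) + (0)
The last nonzero remainder y^2 + 5y is already monic.

y^2 + 5y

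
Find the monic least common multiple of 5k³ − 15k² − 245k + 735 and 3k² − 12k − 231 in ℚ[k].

k⁴ − 14k³ − 16k² + 686k − 1617

Apply the Euclidean algorithm:
  5k³ − 15k² − 245k + 735 = ((5/3)k + 5/3)(3k² − 12k − 231) + (160k + 1120)
  3k² − 12k − 231 = ((3/160)k − 33/160)(160k + 1120) + (0)
Last nonzero remainder: 160k + 1120. Dividing through by 160 gives the monic gcd k + 7.
Then lcm(f, g) = f·g / gcd(f, g); expanding and making the result monic gives the answer.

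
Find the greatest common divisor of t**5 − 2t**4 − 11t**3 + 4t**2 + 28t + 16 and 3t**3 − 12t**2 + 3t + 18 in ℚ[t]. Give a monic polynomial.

Apply the Euclidean algorithm:
  t**5 − 2t**4 − 11t**3 + 4t**2 + 28t + 16 = ((1/3)t**2 + (2/3)t − 4/3)(3t**3 − 12t**2 + 3t + 18) + (−20t**2 + 20t + 40)
  3t**3 − 12t**2 + 3t + 18 = (−(3/20)t + 9/20)(−20t**2 + 20t + 40) + (0)
Last nonzero remainder: −20t**2 + 20t + 40. Dividing through by −20 gives the monic gcd t**2 − t − 2.

t**2 − t − 2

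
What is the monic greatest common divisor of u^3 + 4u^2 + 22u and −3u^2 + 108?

1

By polynomial division,
  u^3 + 4u^2 + 22u = (−(1/3)u − 4/3)(−3u^2 + 108) + (58u + 144)
  −3u^2 + 108 = (−(3/58)u + 108/841)(58u + 144) + (75276/841)
  58u + 144 = ((24389/37638)u + 3364/2091)(75276/841) + (0)
The last nonzero remainder is the constant 75276/841, so the polynomials are coprime and gcd = 1.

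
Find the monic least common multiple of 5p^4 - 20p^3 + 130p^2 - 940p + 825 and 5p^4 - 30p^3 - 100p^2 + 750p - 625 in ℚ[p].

p^6 - 4p^5 + p^4 - 88p^3 - 485p^2 + 4700p - 4125

Euclidean algorithm in ℚ[p]:
  5p^4 - 20p^3 + 130p^2 - 940p + 825 = (5p^4 - 30p^3 - 100p^2 + 750p - 625) + (10p^3 + 230p^2 - 1690p + 1450)
  5p^4 - 30p^3 - 100p^2 + 750p - 625 = ((1/2)p - 29/2)(10p^3 + 230p^2 - 1690p + 1450) + (4080p^2 - 24480p + 20400)
  10p^3 + 230p^2 - 1690p + 1450 = ((1/408)p + 29/408)(4080p^2 - 24480p + 20400) + (0)
Last nonzero remainder: 4080p^2 - 24480p + 20400. Dividing through by 4080 gives the monic gcd p^2 - 6p + 5.
Then lcm(f, g) = f·g / gcd(f, g); expanding and making the result monic gives the answer.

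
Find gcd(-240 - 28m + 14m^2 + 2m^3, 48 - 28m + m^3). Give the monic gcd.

-24 + 2m + m^2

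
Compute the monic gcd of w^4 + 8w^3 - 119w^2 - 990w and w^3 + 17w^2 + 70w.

w^2 + 10w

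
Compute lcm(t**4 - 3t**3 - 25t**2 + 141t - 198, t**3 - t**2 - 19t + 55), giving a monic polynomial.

t**5 + 2t**4 - 40t**3 + 16t**2 + 507t - 990

By polynomial division,
  t**4 - 3t**3 - 25t**2 + 141t - 198 = (t - 2)(t**3 - t**2 - 19t + 55) + (-8t**2 + 48t - 88)
  t**3 - t**2 - 19t + 55 = (-(1/8)t - 5/8)(-8t**2 + 48t - 88) + (0)
Last nonzero remainder: -8t**2 + 48t - 88. Dividing through by -8 gives the monic gcd t**2 - 6t + 11.
Then lcm(f, g) = f·g / gcd(f, g); expanding and making the result monic gives the answer.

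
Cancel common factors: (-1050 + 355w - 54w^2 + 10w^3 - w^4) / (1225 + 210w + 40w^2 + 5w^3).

(-30 + 11w - w^2)/(35 + 5w)

Euclidean algorithm in ℚ[w]:
  -w^4 + 10w^3 - 54w^2 + 355w - 1050 = (-(1/5)w + 18/5)(5w^3 + 40w^2 + 210w + 1225) + (-156w^2 - 156w - 5460)
  5w^3 + 40w^2 + 210w + 1225 = (-(5/156)w - 35/156)(-156w^2 - 156w - 5460) + (0)
Last nonzero remainder: -156w^2 - 156w - 5460. Dividing through by -156 gives the monic gcd w^2 + w + 35.
Cancel w^2 + w + 35 from numerator and denominator to get the reduced form.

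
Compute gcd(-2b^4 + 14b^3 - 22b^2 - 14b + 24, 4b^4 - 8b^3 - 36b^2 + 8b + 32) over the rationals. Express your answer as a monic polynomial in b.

By polynomial division,
  -2b^4 + 14b^3 - 22b^2 - 14b + 24 = (-1/2)(4b^4 - 8b^3 - 36b^2 + 8b + 32) + (10b^3 - 40b^2 - 10b + 40)
  4b^4 - 8b^3 - 36b^2 + 8b + 32 = ((2/5)b + 4/5)(10b^3 - 40b^2 - 10b + 40) + (0)
Last nonzero remainder: 10b^3 - 40b^2 - 10b + 40. Dividing through by 10 gives the monic gcd b^3 - 4b^2 - b + 4.

b^3 - 4b^2 - b + 4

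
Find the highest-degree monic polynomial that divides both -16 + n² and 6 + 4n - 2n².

1

Euclidean algorithm in ℚ[n]:
  n² - 16 = (-1/2)(-2n² + 4n + 6) + (2n - 13)
  -2n² + 4n + 6 = (-n - 9/2)(2n - 13) + (-105/2)
  2n - 13 = (-(4/105)n + 26/105)(-105/2) + (0)
The last nonzero remainder is the constant -105/2, so the polynomials are coprime and gcd = 1.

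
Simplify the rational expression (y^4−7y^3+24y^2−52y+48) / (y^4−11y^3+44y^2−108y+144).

(y−2)/(y−6)

Repeated division with remainder:
  y^4−7y^3+24y^2−52y+48 = (y^4−11y^3+44y^2−108y+144) + (4y^3−20y^2+56y−96)
  y^4−11y^3+44y^2−108y+144 = ((1/4)y−3/2)(4y^3−20y^2+56y−96) + (0)
Last nonzero remainder: 4y^3−20y^2+56y−96. Dividing through by 4 gives the monic gcd y^3−5y^2+14y−24.
Cancel y^3−5y^2+14y−24 from numerator and denominator to get the reduced form.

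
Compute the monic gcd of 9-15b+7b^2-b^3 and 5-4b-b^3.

Apply the Euclidean algorithm:
  -b^3+7b^2-15b+9 = (-b^3-4b+5) + (7b^2-11b+4)
  -b^3-4b+5 = (-(1/7)b-11/49)(7b^2-11b+4) + (-(289/49)b+289/49)
  7b^2-11b+4 = (-(343/289)b+196/289)(-(289/49)b+289/49) + (0)
Last nonzero remainder: -(289/49)b+289/49. Dividing through by -289/49 gives the monic gcd b-1.

-1+b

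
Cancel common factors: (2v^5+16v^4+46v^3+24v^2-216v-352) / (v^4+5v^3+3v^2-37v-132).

Apply the Euclidean algorithm:
  2v^5+16v^4+46v^3+24v^2-216v-352 = (2v+6)(v^4+5v^3+3v^2-37v-132) + (10v^3+80v^2+270v+440)
  v^4+5v^3+3v^2-37v-132 = ((1/10)v-3/10)(10v^3+80v^2+270v+440) + (0)
Last nonzero remainder: 10v^3+80v^2+270v+440. Dividing through by 10 gives the monic gcd v^3+8v^2+27v+44.
Cancel v^3+8v^2+27v+44 from numerator and denominator to get the reduced form.

(2v^2-8)/(v-3)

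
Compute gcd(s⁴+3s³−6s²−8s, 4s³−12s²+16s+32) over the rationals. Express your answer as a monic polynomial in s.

By polynomial division,
  s⁴+3s³−6s²−8s = ((1/4)s+3/2)(4s³−12s²+16s+32) + (8s²−40s−48)
  4s³−12s²+16s+32 = ((1/2)s+1)(8s²−40s−48) + (80s+80)
  8s²−40s−48 = ((1/10)s−3/5)(80s+80) + (0)
Last nonzero remainder: 80s+80. Dividing through by 80 gives the monic gcd s+1.

s+1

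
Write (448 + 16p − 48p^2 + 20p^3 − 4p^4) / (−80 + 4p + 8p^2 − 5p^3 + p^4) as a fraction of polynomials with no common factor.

Apply the Euclidean algorithm:
  −4p^4 + 20p^3 − 48p^2 + 16p + 448 = (−4)(p^4 − 5p^3 + 8p^2 + 4p − 80) + (−16p^2 + 32p + 128)
  p^4 − 5p^3 + 8p^2 + 4p − 80 = (−(1/16)p^2 + (3/16)p − 5/8)(−16p^2 + 32p + 128) + (0)
Last nonzero remainder: −16p^2 + 32p + 128. Dividing through by −16 gives the monic gcd p^2 − 2p − 8.
Cancel p^2 − 2p − 8 from numerator and denominator to get the reduced form.

(−56 + 12p − 4p^2)/(10 − 3p + p^2)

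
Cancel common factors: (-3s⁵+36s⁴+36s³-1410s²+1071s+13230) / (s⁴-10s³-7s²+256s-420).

(-3s²+12s+63)/(s-2)

By polynomial division,
  -3s⁵+36s⁴+36s³-1410s²+1071s+13230 = (-3s+6)(s⁴-10s³-7s²+256s-420) + (75s³-600s²-1725s+15750)
  s⁴-10s³-7s²+256s-420 = ((1/75)s-2/75)(75s³-600s²-1725s+15750) + (0)
Last nonzero remainder: 75s³-600s²-1725s+15750. Dividing through by 75 gives the monic gcd s³-8s²-23s+210.
Cancel s³-8s²-23s+210 from numerator and denominator to get the reduced form.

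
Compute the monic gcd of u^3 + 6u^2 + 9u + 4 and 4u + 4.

Apply the Euclidean algorithm:
  u^3 + 6u^2 + 9u + 4 = ((1/4)u^2 + (5/4)u + 1)(4u + 4) + (0)
Last nonzero remainder: 4u + 4. Dividing through by 4 gives the monic gcd u + 1.

u + 1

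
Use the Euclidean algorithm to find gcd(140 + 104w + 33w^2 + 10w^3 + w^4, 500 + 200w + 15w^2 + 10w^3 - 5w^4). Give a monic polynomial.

20 + 12w + 3w^2 + w^3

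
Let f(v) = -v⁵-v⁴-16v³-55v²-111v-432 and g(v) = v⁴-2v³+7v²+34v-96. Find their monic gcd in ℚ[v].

v³+7v+48

Euclidean algorithm in ℚ[v]:
  -v⁵-v⁴-16v³-55v²-111v-432 = (-v-3)(v⁴-2v³+7v²+34v-96) + (-15v³-105v-720)
  v⁴-2v³+7v²+34v-96 = (-(1/15)v+2/15)(-15v³-105v-720) + (0)
Last nonzero remainder: -15v³-105v-720. Dividing through by -15 gives the monic gcd v³+7v+48.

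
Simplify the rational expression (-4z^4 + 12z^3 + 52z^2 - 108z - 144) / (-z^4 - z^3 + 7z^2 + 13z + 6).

(4z^2 - 4z - 48)/(z^2 + 3z + 2)

Apply the Euclidean algorithm:
  -4z^4 + 12z^3 + 52z^2 - 108z - 144 = (4)(-z^4 - z^3 + 7z^2 + 13z + 6) + (16z^3 + 24z^2 - 160z - 168)
  -z^4 - z^3 + 7z^2 + 13z + 6 = (-(1/16)z + 1/32)(16z^3 + 24z^2 - 160z - 168) + (-(15/4)z^2 + (15/2)z + 45/4)
  16z^3 + 24z^2 - 160z - 168 = (-(64/15)z - 224/15)(-(15/4)z^2 + (15/2)z + 45/4) + (0)
Last nonzero remainder: -(15/4)z^2 + (15/2)z + 45/4. Dividing through by -15/4 gives the monic gcd z^2 - 2z - 3.
Cancel z^2 - 2z - 3 from numerator and denominator to get the reduced form.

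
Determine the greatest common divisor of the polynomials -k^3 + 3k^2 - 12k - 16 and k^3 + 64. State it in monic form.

k^2 - 4k + 16

Repeated division with remainder:
  -k^3 + 3k^2 - 12k - 16 = (-1)(k^3 + 64) + (3k^2 - 12k + 48)
  k^3 + 64 = ((1/3)k + 4/3)(3k^2 - 12k + 48) + (0)
Last nonzero remainder: 3k^2 - 12k + 48. Dividing through by 3 gives the monic gcd k^2 - 4k + 16.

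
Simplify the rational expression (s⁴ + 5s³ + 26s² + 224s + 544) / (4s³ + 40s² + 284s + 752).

(s³ + s² + 22s + 136)/(4s² + 24s + 188)

By polynomial division,
  s⁴ + 5s³ + 26s² + 224s + 544 = ((1/4)s - 5/4)(4s³ + 40s² + 284s + 752) + (5s² + 391s + 1484)
  4s³ + 40s² + 284s + 752 = ((4/5)s - 1364/25)(5s² + 391s + 1484) + ((510744/25)s + 2042976/25)
  5s² + 391s + 1484 = ((125/510744)s + 9275/510744)((510744/25)s + 2042976/25) + (0)
Last nonzero remainder: (510744/25)s + 2042976/25. Dividing through by 510744/25 gives the monic gcd s + 4.
Cancel s + 4 from numerator and denominator to get the reduced form.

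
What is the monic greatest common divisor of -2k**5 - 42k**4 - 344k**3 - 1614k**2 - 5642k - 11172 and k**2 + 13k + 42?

Repeated division with remainder:
  -2k**5 - 42k**4 - 344k**3 - 1614k**2 - 5642k - 11172 = (-2k**3 - 16k**2 - 52k - 266)(k**2 + 13k + 42) + (0)
The last nonzero remainder k**2 + 13k + 42 is already monic.

k**2 + 13k + 42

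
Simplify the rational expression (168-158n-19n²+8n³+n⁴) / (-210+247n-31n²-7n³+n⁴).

(-28+3n+n²)/(35-12n+n²)

Repeated division with remainder:
  n⁴+8n³-19n²-158n+168 = (n⁴-7n³-31n²+247n-210) + (15n³+12n²-405n+378)
  n⁴-7n³-31n²+247n-210 = ((1/15)n-13/25)(15n³+12n²-405n+378) + ((56/25)n²+(56/5)n-336/25)
  15n³+12n²-405n+378 = ((375/56)n-225/8)((56/25)n²+(56/5)n-336/25) + (0)
Last nonzero remainder: (56/25)n²+(56/5)n-336/25. Dividing through by 56/25 gives the monic gcd n²+5n-6.
Cancel n²+5n-6 from numerator and denominator to get the reduced form.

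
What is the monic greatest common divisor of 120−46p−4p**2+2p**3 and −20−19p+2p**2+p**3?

−20+p+p**2

Repeated division with remainder:
  2p**3−4p**2−46p+120 = (2)(p**3+2p**2−19p−20) + (−8p**2−8p+160)
  p**3+2p**2−19p−20 = (−(1/8)p−1/8)(−8p**2−8p+160) + (0)
Last nonzero remainder: −8p**2−8p+160. Dividing through by −8 gives the monic gcd p**2+p−20.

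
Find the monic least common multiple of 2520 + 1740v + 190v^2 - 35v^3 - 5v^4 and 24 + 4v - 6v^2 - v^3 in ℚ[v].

1008 + 192v - 272v^2 - 52v^3 + 5v^4 + v^5

By polynomial division,
  -5v^4 - 35v^3 + 190v^2 + 1740v + 2520 = (5v + 5)(-v^3 - 6v^2 + 4v + 24) + (200v^2 + 1600v + 2400)
  -v^3 - 6v^2 + 4v + 24 = (-(1/200)v + 1/100)(200v^2 + 1600v + 2400) + (0)
Last nonzero remainder: 200v^2 + 1600v + 2400. Dividing through by 200 gives the monic gcd v^2 + 8v + 12.
Then lcm(f, g) = f·g / gcd(f, g); expanding and making the result monic gives the answer.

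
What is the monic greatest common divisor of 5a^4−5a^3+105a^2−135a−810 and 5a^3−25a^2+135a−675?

By polynomial division,
  5a^4−5a^3+105a^2−135a−810 = (a+4)(5a^3−25a^2+135a−675) + (70a^2+1890)
  5a^3−25a^2+135a−675 = ((1/14)a−5/14)(70a^2+1890) + (0)
Last nonzero remainder: 70a^2+1890. Dividing through by 70 gives the monic gcd a^2+27.

a^2+27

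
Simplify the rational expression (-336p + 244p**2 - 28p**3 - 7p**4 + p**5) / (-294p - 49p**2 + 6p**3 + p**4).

By polynomial division,
  p**5 - 7p**4 - 28p**3 + 244p**2 - 336p = (p - 13)(p**4 + 6p**3 - 49p**2 - 294p) + (99p**3 - 99p**2 - 4158p)
  p**4 + 6p**3 - 49p**2 - 294p = ((1/99)p + 7/99)(99p**3 - 99p**2 - 4158p) + (0)
Last nonzero remainder: 99p**3 - 99p**2 - 4158p. Dividing through by 99 gives the monic gcd p**3 - p**2 - 42p.
Cancel p**3 - p**2 - 42p from numerator and denominator to get the reduced form.

(8 - 6p + p**2)/(7 + p)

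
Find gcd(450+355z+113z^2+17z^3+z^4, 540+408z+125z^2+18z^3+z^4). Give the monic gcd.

90+53z+12z^2+z^3

Repeated division with remainder:
  z^4+17z^3+113z^2+355z+450 = (z^4+18z^3+125z^2+408z+540) + (-z^3-12z^2-53z-90)
  z^4+18z^3+125z^2+408z+540 = (-z-6)(-z^3-12z^2-53z-90) + (0)
Last nonzero remainder: -z^3-12z^2-53z-90. Dividing through by -1 gives the monic gcd z^3+12z^2+53z+90.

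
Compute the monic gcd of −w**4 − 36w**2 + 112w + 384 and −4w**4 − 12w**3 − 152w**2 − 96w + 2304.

w**2 + 2w + 48

Euclidean algorithm in ℚ[w]:
  −w**4 − 36w**2 + 112w + 384 = (1/4)(−4w**4 − 12w**3 − 152w**2 − 96w + 2304) + (3w**3 + 2w**2 + 136w − 192)
  −4w**4 − 12w**3 − 152w**2 − 96w + 2304 = (−(4/3)w − 28/9)(3w**3 + 2w**2 + 136w − 192) + ((320/9)w**2 + (640/9)w + 5120/3)
  3w**3 + 2w**2 + 136w − 192 = ((27/320)w − 9/80)((320/9)w**2 + (640/9)w + 5120/3) + (0)
Last nonzero remainder: (320/9)w**2 + (640/9)w + 5120/3. Dividing through by 320/9 gives the monic gcd w**2 + 2w + 48.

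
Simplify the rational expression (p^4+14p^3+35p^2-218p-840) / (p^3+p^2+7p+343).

(p^3+7p^2-14p-120)/(p^2-6p+49)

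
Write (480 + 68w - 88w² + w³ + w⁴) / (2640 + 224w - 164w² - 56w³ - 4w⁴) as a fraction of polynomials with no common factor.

(16 + 6w - w²)/(88 + 28w + 4w²)

Apply the Euclidean algorithm:
  w⁴ + w³ - 88w² + 68w + 480 = (-1/4)(-4w⁴ - 56w³ - 164w² + 224w + 2640) + (-13w³ - 129w² + 124w + 1140)
  -4w⁴ - 56w³ - 164w² + 224w + 2640 = ((4/13)w + 212/169)(-13w³ - 129w² + 124w + 1140) + (-(6816/169)w² - (47712/169)w + 204480/169)
  -13w³ - 129w² + 124w + 1140 = ((2197/6816)w + 3211/3408)(-(6816/169)w² - (47712/169)w + 204480/169) + (0)
Last nonzero remainder: -(6816/169)w² - (47712/169)w + 204480/169. Dividing through by -6816/169 gives the monic gcd w² + 7w - 30.
Cancel w² + 7w - 30 from numerator and denominator to get the reduced form.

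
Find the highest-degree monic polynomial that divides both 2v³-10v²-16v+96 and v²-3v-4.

Apply the Euclidean algorithm:
  2v³-10v²-16v+96 = (2v-4)(v²-3v-4) + (-20v+80)
  v²-3v-4 = (-(1/20)v-1/20)(-20v+80) + (0)
Last nonzero remainder: -20v+80. Dividing through by -20 gives the monic gcd v-4.

v-4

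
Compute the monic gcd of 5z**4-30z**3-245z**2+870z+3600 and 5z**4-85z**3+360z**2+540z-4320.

z**3-11z**2+6z+144

By polynomial division,
  5z**4-30z**3-245z**2+870z+3600 = (5z**4-85z**3+360z**2+540z-4320) + (55z**3-605z**2+330z+7920)
  5z**4-85z**3+360z**2+540z-4320 = ((1/11)z-6/11)(55z**3-605z**2+330z+7920) + (0)
Last nonzero remainder: 55z**3-605z**2+330z+7920. Dividing through by 55 gives the monic gcd z**3-11z**2+6z+144.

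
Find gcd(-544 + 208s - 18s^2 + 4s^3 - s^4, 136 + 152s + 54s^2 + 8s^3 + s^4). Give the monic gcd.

Apply the Euclidean algorithm:
  -s^4 + 4s^3 - 18s^2 + 208s - 544 = (-1)(s^4 + 8s^3 + 54s^2 + 152s + 136) + (12s^3 + 36s^2 + 360s - 408)
  s^4 + 8s^3 + 54s^2 + 152s + 136 = ((1/12)s + 5/12)(12s^3 + 36s^2 + 360s - 408) + (9s^2 + 36s + 306)
  12s^3 + 36s^2 + 360s - 408 = ((4/3)s - 4/3)(9s^2 + 36s + 306) + (0)
Last nonzero remainder: 9s^2 + 36s + 306. Dividing through by 9 gives the monic gcd s^2 + 4s + 34.

34 + 4s + s^2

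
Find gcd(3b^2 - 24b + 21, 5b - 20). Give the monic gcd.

Apply the Euclidean algorithm:
  3b^2 - 24b + 21 = ((3/5)b - 12/5)(5b - 20) + (-27)
  5b - 20 = (-(5/27)b + 20/27)(-27) + (0)
The last nonzero remainder is the constant -27, so the polynomials are coprime and gcd = 1.

1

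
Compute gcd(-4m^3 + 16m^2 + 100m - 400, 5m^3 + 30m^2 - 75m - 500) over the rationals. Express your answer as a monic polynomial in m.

By polynomial division,
  -4m^3 + 16m^2 + 100m - 400 = (-4/5)(5m^3 + 30m^2 - 75m - 500) + (40m^2 + 40m - 800)
  5m^3 + 30m^2 - 75m - 500 = ((1/8)m + 5/8)(40m^2 + 40m - 800) + (0)
Last nonzero remainder: 40m^2 + 40m - 800. Dividing through by 40 gives the monic gcd m^2 + m - 20.

m^2 + m - 20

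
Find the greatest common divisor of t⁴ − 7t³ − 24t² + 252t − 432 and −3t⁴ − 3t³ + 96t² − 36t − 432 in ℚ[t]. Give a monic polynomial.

Repeated division with remainder:
  t⁴ − 7t³ − 24t² + 252t − 432 = (−1/3)(−3t⁴ − 3t³ + 96t² − 36t − 432) + (−8t³ + 8t² + 240t − 576)
  −3t⁴ − 3t³ + 96t² − 36t − 432 = ((3/8)t + 3/4)(−8t³ + 8t² + 240t − 576) + (0)
Last nonzero remainder: −8t³ + 8t² + 240t − 576. Dividing through by −8 gives the monic gcd t³ − t² − 30t + 72.

t³ − t² − 30t + 72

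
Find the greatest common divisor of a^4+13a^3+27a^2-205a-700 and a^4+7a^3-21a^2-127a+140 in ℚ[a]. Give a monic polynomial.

a^3+8a^2-13a-140

Euclidean algorithm in ℚ[a]:
  a^4+13a^3+27a^2-205a-700 = (a^4+7a^3-21a^2-127a+140) + (6a^3+48a^2-78a-840)
  a^4+7a^3-21a^2-127a+140 = ((1/6)a-1/6)(6a^3+48a^2-78a-840) + (0)
Last nonzero remainder: 6a^3+48a^2-78a-840. Dividing through by 6 gives the monic gcd a^3+8a^2-13a-140.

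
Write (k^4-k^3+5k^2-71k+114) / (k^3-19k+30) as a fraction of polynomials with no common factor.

(k^2+4k+19)/(k+5)

Euclidean algorithm in ℚ[k]:
  k^4-k^3+5k^2-71k+114 = (k-1)(k^3-19k+30) + (24k^2-120k+144)
  k^3-19k+30 = ((1/24)k+5/24)(24k^2-120k+144) + (0)
Last nonzero remainder: 24k^2-120k+144. Dividing through by 24 gives the monic gcd k^2-5k+6.
Cancel k^2-5k+6 from numerator and denominator to get the reduced form.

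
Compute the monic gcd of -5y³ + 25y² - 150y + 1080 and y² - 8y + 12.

Euclidean algorithm in ℚ[y]:
  -5y³ + 25y² - 150y + 1080 = (-5y - 15)(y² - 8y + 12) + (-210y + 1260)
  y² - 8y + 12 = (-(1/210)y + 1/105)(-210y + 1260) + (0)
Last nonzero remainder: -210y + 1260. Dividing through by -210 gives the monic gcd y - 6.

y - 6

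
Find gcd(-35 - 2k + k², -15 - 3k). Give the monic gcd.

Euclidean algorithm in ℚ[k]:
  k² - 2k - 35 = (-(1/3)k + 7/3)(-3k - 15) + (0)
Last nonzero remainder: -3k - 15. Dividing through by -3 gives the monic gcd k + 5.

5 + k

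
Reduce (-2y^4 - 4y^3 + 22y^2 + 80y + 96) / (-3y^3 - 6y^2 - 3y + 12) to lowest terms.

(2y^2 - 2y - 24)/(3y - 3)

Euclidean algorithm in ℚ[y]:
  -2y^4 - 4y^3 + 22y^2 + 80y + 96 = ((2/3)y)(-3y^3 - 6y^2 - 3y + 12) + (24y^2 + 72y + 96)
  -3y^3 - 6y^2 - 3y + 12 = (-(1/8)y + 1/8)(24y^2 + 72y + 96) + (0)
Last nonzero remainder: 24y^2 + 72y + 96. Dividing through by 24 gives the monic gcd y^2 + 3y + 4.
Cancel y^2 + 3y + 4 from numerator and denominator to get the reduced form.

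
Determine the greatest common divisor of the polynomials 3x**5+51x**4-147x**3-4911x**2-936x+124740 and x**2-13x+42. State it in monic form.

Apply the Euclidean algorithm:
  3x**5+51x**4-147x**3-4911x**2-936x+124740 = (3x**3+90x**2+897x+2970)(x**2-13x+42) + (0)
The last nonzero remainder x**2-13x+42 is already monic.

x**2-13x+42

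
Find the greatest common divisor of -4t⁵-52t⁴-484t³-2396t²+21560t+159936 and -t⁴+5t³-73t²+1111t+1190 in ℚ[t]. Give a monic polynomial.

t²+4t+119

Euclidean algorithm in ℚ[t]:
  -4t⁵-52t⁴-484t³-2396t²+21560t+159936 = (4t+72)(-t⁴+5t³-73t²+1111t+1190) + (-552t³-1584t²-63192t+74256)
  -t⁴+5t³-73t²+1111t+1190 = ((1/552)t-181/12696)(-552t³-1584t²-63192t+74256) + ((9996/529)t²+(39984/529)t+1189524/529)
  -552t³-1584t²-63192t+74256 = (-(24334/833)t+27508/833)((9996/529)t²+(39984/529)t+1189524/529) + (0)
Last nonzero remainder: (9996/529)t²+(39984/529)t+1189524/529. Dividing through by 9996/529 gives the monic gcd t²+4t+119.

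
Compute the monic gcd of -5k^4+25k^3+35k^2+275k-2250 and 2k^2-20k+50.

k^2-10k+25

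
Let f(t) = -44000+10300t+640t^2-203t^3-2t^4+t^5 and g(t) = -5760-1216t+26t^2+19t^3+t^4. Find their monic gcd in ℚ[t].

Euclidean algorithm in ℚ[t]:
  t^5-2t^4-203t^3+640t^2+10300t-44000 = (t-21)(t^4+19t^3+26t^2-1216t-5760) + (170t^3+2402t^2-9476t-164960)
  t^4+19t^3+26t^2-1216t-5760 = ((1/170)t+207/7225)(170t^3+2402t^2-9476t-164960) + ((93366/7225)t^2+(186732/7225)t-1493856/1445)
  170t^3+2402t^2-9476t-164960 = ((614125/46683)t+7448975/46683)((93366/7225)t^2+(186732/7225)t-1493856/1445) + (0)
Last nonzero remainder: (93366/7225)t^2+(186732/7225)t-1493856/1445. Dividing through by 93366/7225 gives the monic gcd t^2+2t-80.

-80+2t+t^2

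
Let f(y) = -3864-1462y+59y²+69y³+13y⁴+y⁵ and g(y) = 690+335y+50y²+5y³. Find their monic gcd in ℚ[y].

138+67y+10y²+y³

Euclidean algorithm in ℚ[y]:
  y⁵+13y⁴+69y³+59y²-1462y-3864 = ((1/5)y²+(3/5)y-28/5)(5y³+50y²+335y+690) + (0)
Last nonzero remainder: 5y³+50y²+335y+690. Dividing through by 5 gives the monic gcd y³+10y²+67y+138.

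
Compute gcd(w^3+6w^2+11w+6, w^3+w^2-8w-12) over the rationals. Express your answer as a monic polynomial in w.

Repeated division with remainder:
  w^3+6w^2+11w+6 = (w^3+w^2-8w-12) + (5w^2+19w+18)
  w^3+w^2-8w-12 = ((1/5)w-14/25)(5w^2+19w+18) + (-(24/25)w-48/25)
  5w^2+19w+18 = (-(125/24)w-75/8)(-(24/25)w-48/25) + (0)
Last nonzero remainder: -(24/25)w-48/25. Dividing through by -24/25 gives the monic gcd w+2.

w+2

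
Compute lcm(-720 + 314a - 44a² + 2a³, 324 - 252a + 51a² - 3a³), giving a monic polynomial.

Euclidean algorithm in ℚ[a]:
  2a³ - 44a² + 314a - 720 = (-2/3)(-3a³ + 51a² - 252a + 324) + (-10a² + 146a - 504)
  -3a³ + 51a² - 252a + 324 = ((3/10)a - 18/25)(-10a² + 146a - 504) + ((108/25)a - 972/25)
  -10a² + 146a - 504 = (-(125/54)a + 350/27)((108/25)a - 972/25) + (0)
Last nonzero remainder: (108/25)a - 972/25. Dividing through by 108/25 gives the monic gcd a - 9.
Then lcm(f, g) = f·g / gcd(f, g); expanding and making the result monic gives the answer.

-4320 + 4764a - 1880a² + 345a³ - 30a⁴ + a⁵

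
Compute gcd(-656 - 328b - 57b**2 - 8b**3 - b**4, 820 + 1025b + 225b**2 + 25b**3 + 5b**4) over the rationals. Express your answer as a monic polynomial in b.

Euclidean algorithm in ℚ[b]:
  -b**4 - 8b**3 - 57b**2 - 328b - 656 = (-1/5)(5b**4 + 25b**3 + 225b**2 + 1025b + 820) + (-3b**3 - 12b**2 - 123b - 492)
  5b**4 + 25b**3 + 225b**2 + 1025b + 820 = (-(5/3)b - 5/3)(-3b**3 - 12b**2 - 123b - 492) + (0)
Last nonzero remainder: -3b**3 - 12b**2 - 123b - 492. Dividing through by -3 gives the monic gcd b**3 + 4b**2 + 41b + 164.

164 + 41b + 4b**2 + b**3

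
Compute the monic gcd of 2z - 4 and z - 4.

1

By polynomial division,
  2z - 4 = (2)(z - 4) + (4)
  z - 4 = ((1/4)z - 1)(4) + (0)
The last nonzero remainder is the constant 4, so the polynomials are coprime and gcd = 1.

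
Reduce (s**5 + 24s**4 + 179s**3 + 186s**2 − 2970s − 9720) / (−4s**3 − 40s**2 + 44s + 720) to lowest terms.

Repeated division with remainder:
  s**5 + 24s**4 + 179s**3 + 186s**2 − 2970s − 9720 = (−(1/4)s**2 − (7/2)s − 25/2)(−4s**3 − 40s**2 + 44s + 720) + (20s**2 + 100s − 720)
  −4s**3 − 40s**2 + 44s + 720 = (−(1/5)s − 1)(20s**2 + 100s − 720) + (0)
Last nonzero remainder: 20s**2 + 100s − 720. Dividing through by 20 gives the monic gcd s**2 + 5s − 36.
Cancel s**2 + 5s − 36 from numerator and denominator to get the reduced form.

(−s**3 − 19s**2 − 120s − 270)/(4s + 20)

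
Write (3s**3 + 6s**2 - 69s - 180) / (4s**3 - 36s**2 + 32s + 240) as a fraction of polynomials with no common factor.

By polynomial division,
  3s**3 + 6s**2 - 69s - 180 = (3/4)(4s**3 - 36s**2 + 32s + 240) + (33s**2 - 93s - 360)
  4s**3 - 36s**2 + 32s + 240 = ((4/33)s - 272/363)(33s**2 - 93s - 360) + ((720/121)s - 3600/121)
  33s**2 - 93s - 360 = ((1331/240)s + 121/10)((720/121)s - 3600/121) + (0)
Last nonzero remainder: (720/121)s - 3600/121. Dividing through by 720/121 gives the monic gcd s - 5.
Cancel s - 5 from numerator and denominator to get the reduced form.

(3s**2 + 21s + 36)/(4s**2 - 16s - 48)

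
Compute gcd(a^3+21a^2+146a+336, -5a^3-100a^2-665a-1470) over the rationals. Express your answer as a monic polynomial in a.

a^2+13a+42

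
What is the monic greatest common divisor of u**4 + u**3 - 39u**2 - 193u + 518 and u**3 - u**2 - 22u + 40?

u - 2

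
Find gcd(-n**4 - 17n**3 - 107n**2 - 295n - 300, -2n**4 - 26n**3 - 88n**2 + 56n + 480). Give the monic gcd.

n**2 + 9n + 20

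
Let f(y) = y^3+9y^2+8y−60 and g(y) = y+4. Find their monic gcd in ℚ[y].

1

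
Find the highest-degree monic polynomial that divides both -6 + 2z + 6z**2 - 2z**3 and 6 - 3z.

Apply the Euclidean algorithm:
  -2z**3 + 6z**2 + 2z - 6 = ((2/3)z**2 - (2/3)z - 2)(-3z + 6) + (6)
  -3z + 6 = (-(1/2)z + 1)(6) + (0)
The last nonzero remainder is the constant 6, so the polynomials are coprime and gcd = 1.

1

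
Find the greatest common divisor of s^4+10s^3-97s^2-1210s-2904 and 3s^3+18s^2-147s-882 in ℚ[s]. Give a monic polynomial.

s+6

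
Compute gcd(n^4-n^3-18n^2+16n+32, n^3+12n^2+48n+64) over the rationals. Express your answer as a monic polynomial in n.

n+4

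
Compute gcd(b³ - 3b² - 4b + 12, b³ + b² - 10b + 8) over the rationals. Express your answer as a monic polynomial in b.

b - 2

Euclidean algorithm in ℚ[b]:
  b³ - 3b² - 4b + 12 = (b³ + b² - 10b + 8) + (-4b² + 6b + 4)
  b³ + b² - 10b + 8 = (-(1/4)b - 5/8)(-4b² + 6b + 4) + (-(21/4)b + 21/2)
  -4b² + 6b + 4 = ((16/21)b + 8/21)(-(21/4)b + 21/2) + (0)
Last nonzero remainder: -(21/4)b + 21/2. Dividing through by -21/4 gives the monic gcd b - 2.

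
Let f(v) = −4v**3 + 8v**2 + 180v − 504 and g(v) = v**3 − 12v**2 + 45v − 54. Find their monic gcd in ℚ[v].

Repeated division with remainder:
  −4v**3 + 8v**2 + 180v − 504 = (−4)(v**3 − 12v**2 + 45v − 54) + (−40v**2 + 360v − 720)
  v**3 − 12v**2 + 45v − 54 = (−(1/40)v + 3/40)(−40v**2 + 360v − 720) + (0)
Last nonzero remainder: −40v**2 + 360v − 720. Dividing through by −40 gives the monic gcd v**2 − 9v + 18.

v**2 − 9v + 18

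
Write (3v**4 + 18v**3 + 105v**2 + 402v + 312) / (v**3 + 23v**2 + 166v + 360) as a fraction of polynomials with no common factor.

(3v**3 + 6v**2 + 81v + 78)/(v**2 + 19v + 90)

Repeated division with remainder:
  3v**4 + 18v**3 + 105v**2 + 402v + 312 = (3v − 51)(v**3 + 23v**2 + 166v + 360) + (780v**2 + 7788v + 18672)
  v**3 + 23v**2 + 166v + 360 = ((1/780)v + 141/8450)(780v**2 + 7788v + 18672) + ((51156/4225)v + 204624/4225)
  780v**2 + 7788v + 18672 = ((274625/4263)v + 1643525/4263)((51156/4225)v + 204624/4225) + (0)
Last nonzero remainder: (51156/4225)v + 204624/4225. Dividing through by 51156/4225 gives the monic gcd v + 4.
Cancel v + 4 from numerator and denominator to get the reduced form.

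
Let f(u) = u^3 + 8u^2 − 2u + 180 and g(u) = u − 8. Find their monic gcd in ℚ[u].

Repeated division with remainder:
  u^3 + 8u^2 − 2u + 180 = (u^2 + 16u + 126)(u − 8) + (1188)
  u − 8 = ((1/1188)u − 2/297)(1188) + (0)
The last nonzero remainder is the constant 1188, so the polynomials are coprime and gcd = 1.

1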